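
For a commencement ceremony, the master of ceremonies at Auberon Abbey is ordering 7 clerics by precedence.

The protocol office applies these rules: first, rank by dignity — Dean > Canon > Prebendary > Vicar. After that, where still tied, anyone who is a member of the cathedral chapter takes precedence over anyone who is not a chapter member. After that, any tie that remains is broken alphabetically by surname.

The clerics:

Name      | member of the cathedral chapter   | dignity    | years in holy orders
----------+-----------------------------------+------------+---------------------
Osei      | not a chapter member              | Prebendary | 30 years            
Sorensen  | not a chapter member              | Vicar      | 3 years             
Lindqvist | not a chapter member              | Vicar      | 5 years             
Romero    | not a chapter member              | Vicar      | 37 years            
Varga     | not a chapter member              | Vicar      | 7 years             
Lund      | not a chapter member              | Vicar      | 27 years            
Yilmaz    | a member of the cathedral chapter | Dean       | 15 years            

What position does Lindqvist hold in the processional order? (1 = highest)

3

By dignity: Yilmaz (Dean); then Osei (Prebendary); then Lindqvist, Lund, Romero, Sorensen and Varga (Vicar).
Lindqvist, Lund, Romero, Sorensen and Varga are each not a chapter member, so the next rule applies.
Among Lindqvist, Lund, Romero, Sorensen and Varga, alphabetically by surname: Lindqvist before Lund before Romero before Sorensen before Varga.
Order: Yilmaz, Osei, Lindqvist, Lund, Romero, Sorensen, Varga. So position 3.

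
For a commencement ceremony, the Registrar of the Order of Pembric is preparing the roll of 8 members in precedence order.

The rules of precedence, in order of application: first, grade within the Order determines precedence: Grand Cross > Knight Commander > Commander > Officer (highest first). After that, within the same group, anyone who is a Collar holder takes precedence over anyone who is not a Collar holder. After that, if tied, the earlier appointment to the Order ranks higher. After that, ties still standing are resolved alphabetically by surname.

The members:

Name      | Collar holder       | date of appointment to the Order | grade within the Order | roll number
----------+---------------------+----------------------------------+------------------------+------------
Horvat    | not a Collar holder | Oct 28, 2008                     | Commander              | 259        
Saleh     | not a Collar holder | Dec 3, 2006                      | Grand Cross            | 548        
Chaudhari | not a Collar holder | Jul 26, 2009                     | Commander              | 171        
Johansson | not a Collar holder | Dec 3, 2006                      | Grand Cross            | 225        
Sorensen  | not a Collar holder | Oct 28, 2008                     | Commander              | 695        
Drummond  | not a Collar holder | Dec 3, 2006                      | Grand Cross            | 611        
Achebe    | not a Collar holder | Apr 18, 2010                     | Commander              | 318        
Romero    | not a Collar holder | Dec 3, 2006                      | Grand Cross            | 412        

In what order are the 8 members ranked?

By grade within the Order: Drummond, Johansson, Romero and Saleh (Grand Cross); then Horvat, Sorensen, Chaudhari and Achebe (Commander).
Drummond, Johansson, Romero and Saleh are each not a Collar holder, so the next rule applies.
Drummond, Johansson, Romero and Saleh all have date of appointment to the Order Dec 3, 2006, so the next rule applies.
Among Drummond, Johansson, Romero and Saleh, alphabetically by surname: Drummond before Johansson before Romero before Saleh.
Horvat, Sorensen, Chaudhari and Achebe are each not a Collar holder, so the next rule applies.
Among Horvat, Sorensen, Chaudhari and Achebe, by date of appointment to the Order (earlier first): Horvat and Sorensen (Oct 28, 2008) before Chaudhari (Jul 26, 2009) before Achebe (Apr 18, 2010).
Among Horvat and Sorensen, alphabetically by surname: Horvat before Sorensen.
Full order: Drummond, Johansson, Romero, Saleh, Horvat, Sorensen, Chaudhari, Achebe.

Drummond, Johansson, Romero, Saleh, Horvat, Sorensen, Chaudhari, Achebe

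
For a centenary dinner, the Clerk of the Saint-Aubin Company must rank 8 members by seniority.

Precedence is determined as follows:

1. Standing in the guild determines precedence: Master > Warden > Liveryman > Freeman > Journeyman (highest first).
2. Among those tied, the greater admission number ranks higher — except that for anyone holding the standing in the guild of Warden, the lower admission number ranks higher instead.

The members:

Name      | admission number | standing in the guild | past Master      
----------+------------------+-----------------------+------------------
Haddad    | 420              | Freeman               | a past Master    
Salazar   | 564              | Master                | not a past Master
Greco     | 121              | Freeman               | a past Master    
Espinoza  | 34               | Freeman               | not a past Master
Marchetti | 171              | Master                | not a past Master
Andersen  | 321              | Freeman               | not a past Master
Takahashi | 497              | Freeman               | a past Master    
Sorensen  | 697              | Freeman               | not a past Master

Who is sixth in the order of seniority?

By standing in the guild: Salazar and Marchetti (Master); then Sorensen, Takahashi, Haddad, Andersen, Greco and Espinoza (Freeman).
Among Salazar and Marchetti, by admission number (higher first): Salazar (564) before Marchetti (171).
Among Sorensen, Takahashi, Haddad, Andersen, Greco and Espinoza, by admission number (higher first): Sorensen (697) before Takahashi (497) before Haddad (420) before Andersen (321) before Greco (121) before Espinoza (34).
Order: Salazar, Marchetti, Sorensen, Takahashi, Haddad, Andersen, Greco, Espinoza.

Andersen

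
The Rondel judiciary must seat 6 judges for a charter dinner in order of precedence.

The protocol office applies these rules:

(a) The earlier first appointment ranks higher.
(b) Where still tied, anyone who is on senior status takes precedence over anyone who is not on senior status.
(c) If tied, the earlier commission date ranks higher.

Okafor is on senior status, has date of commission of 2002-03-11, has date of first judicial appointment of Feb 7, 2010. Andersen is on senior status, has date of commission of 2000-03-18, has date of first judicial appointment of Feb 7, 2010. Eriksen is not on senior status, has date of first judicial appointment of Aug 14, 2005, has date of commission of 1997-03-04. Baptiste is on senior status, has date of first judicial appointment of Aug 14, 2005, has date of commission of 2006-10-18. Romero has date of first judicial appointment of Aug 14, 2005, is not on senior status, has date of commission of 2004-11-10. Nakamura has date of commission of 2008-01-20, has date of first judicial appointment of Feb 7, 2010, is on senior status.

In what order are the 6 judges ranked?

Baptiste, Eriksen, Romero, Andersen, Okafor, Nakamura

By date of first judicial appointment (earlier first): Baptiste, Eriksen and Romero (each Aug 14, 2005); then Andersen, Okafor and Nakamura (each Feb 7, 2010).
Among Baptiste, Eriksen and Romero, on senior status before not on senior status: Baptiste (on senior status) before Eriksen and Romero (not on senior status).
Among Eriksen and Romero, by date of commission (earlier first): Eriksen (1997-03-04) before Romero (2004-11-10).
Andersen, Okafor and Nakamura are each on senior status, so the next rule applies.
Among Andersen, Okafor and Nakamura, by date of commission (earlier first): Andersen (2000-03-18) before Okafor (2002-03-11) before Nakamura (2008-01-20).
Full order: Baptiste, Eriksen, Romero, Andersen, Okafor, Nakamura.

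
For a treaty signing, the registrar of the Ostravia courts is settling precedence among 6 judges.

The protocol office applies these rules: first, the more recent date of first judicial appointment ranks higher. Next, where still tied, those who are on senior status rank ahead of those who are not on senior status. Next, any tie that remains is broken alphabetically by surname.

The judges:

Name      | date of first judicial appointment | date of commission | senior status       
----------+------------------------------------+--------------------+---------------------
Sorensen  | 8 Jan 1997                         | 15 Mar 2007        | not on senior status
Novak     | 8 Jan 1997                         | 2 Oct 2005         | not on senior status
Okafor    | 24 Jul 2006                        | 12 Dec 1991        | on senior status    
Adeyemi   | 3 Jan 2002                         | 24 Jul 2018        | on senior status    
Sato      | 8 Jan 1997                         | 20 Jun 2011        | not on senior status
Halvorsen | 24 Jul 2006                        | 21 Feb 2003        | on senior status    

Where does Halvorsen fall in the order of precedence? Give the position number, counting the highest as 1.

1

By date of first judicial appointment (later first): Halvorsen and Okafor (both 24 Jul 2006); then Adeyemi (3 Jan 2002); then Novak, Sato and Sorensen (each 8 Jan 1997).
Halvorsen and Okafor are each on senior status, so the next rule applies.
Among Halvorsen and Okafor, alphabetically by surname: Halvorsen before Okafor.
Novak, Sato and Sorensen are each not on senior status, so the next rule applies.
Among Novak, Sato and Sorensen, alphabetically by surname: Novak before Sato before Sorensen.
Order: Halvorsen, Okafor, Adeyemi, Novak, Sato, Sorensen. So position 1.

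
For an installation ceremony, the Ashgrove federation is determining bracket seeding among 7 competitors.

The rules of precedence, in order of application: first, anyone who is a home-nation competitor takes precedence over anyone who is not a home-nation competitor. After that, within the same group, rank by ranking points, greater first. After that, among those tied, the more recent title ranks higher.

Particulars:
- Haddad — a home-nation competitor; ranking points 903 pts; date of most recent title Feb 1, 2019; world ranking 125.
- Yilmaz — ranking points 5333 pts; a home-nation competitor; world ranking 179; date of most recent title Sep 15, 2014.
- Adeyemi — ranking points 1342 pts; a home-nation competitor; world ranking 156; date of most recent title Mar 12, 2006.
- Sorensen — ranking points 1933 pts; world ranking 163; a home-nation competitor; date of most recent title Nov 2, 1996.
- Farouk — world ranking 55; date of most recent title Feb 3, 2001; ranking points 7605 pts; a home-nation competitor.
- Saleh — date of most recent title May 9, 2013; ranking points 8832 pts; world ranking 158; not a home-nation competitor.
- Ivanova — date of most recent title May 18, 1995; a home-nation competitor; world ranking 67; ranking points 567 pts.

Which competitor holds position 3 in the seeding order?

Sorensen

By the first rule: Farouk, Yilmaz, Sorensen, Adeyemi, Haddad and Ivanova (each a home-nation competitor); then Saleh (not a home-nation competitor).
Among Farouk, Yilmaz, Sorensen, Adeyemi, Haddad and Ivanova, by ranking points (higher first): Farouk (7605 pts) before Yilmaz (5333 pts) before Sorensen (1933 pts) before Adeyemi (1342 pts) before Haddad (903 pts) before Ivanova (567 pts).
Order: Farouk, Yilmaz, Sorensen, Adeyemi, Haddad, Ivanova, Saleh.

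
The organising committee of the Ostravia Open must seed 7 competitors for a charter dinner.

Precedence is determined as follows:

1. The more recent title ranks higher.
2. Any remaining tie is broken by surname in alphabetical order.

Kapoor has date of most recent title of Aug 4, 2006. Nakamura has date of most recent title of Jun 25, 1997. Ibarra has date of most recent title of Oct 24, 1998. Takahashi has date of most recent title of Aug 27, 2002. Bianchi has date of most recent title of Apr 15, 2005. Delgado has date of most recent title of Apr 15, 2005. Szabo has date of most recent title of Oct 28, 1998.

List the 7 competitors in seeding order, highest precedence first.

Kapoor, Bianchi, Delgado, Takahashi, Szabo, Ibarra, Nakamura

By date of most recent title (later first): Kapoor (Aug 4, 2006); then Bianchi and Delgado (both Apr 15, 2005); then Takahashi (Aug 27, 2002); then Szabo (Oct 28, 1998); then Ibarra (Oct 24, 1998); then Nakamura (Jun 25, 1997).
Among Bianchi and Delgado, alphabetically by surname: Bianchi before Delgado.
Full order: Kapoor, Bianchi, Delgado, Takahashi, Szabo, Ibarra, Nakamura.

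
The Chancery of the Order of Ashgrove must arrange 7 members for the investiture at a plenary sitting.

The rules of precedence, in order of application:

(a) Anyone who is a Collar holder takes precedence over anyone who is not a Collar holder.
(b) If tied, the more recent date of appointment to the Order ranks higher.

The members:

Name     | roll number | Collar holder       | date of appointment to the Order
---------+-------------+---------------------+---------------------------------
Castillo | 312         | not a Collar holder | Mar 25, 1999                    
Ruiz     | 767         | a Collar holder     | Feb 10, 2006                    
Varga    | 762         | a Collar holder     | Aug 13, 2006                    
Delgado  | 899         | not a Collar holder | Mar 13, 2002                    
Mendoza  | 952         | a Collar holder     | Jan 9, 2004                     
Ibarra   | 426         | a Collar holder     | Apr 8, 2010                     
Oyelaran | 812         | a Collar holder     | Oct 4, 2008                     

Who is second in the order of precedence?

By the first rule: Ibarra, Oyelaran, Varga, Ruiz and Mendoza (each a Collar holder); then Delgado and Castillo (both not a Collar holder).
Among Ibarra, Oyelaran, Varga, Ruiz and Mendoza, by date of appointment to the Order (later first): Ibarra (Apr 8, 2010) before Oyelaran (Oct 4, 2008) before Varga (Aug 13, 2006) before Ruiz (Feb 10, 2006) before Mendoza (Jan 9, 2004).
Among Delgado and Castillo, by date of appointment to the Order (later first): Delgado (Mar 13, 2002) before Castillo (Mar 25, 1999).
Order: Ibarra, Oyelaran, Varga, Ruiz, Mendoza, Delgado, Castillo.

Oyelaran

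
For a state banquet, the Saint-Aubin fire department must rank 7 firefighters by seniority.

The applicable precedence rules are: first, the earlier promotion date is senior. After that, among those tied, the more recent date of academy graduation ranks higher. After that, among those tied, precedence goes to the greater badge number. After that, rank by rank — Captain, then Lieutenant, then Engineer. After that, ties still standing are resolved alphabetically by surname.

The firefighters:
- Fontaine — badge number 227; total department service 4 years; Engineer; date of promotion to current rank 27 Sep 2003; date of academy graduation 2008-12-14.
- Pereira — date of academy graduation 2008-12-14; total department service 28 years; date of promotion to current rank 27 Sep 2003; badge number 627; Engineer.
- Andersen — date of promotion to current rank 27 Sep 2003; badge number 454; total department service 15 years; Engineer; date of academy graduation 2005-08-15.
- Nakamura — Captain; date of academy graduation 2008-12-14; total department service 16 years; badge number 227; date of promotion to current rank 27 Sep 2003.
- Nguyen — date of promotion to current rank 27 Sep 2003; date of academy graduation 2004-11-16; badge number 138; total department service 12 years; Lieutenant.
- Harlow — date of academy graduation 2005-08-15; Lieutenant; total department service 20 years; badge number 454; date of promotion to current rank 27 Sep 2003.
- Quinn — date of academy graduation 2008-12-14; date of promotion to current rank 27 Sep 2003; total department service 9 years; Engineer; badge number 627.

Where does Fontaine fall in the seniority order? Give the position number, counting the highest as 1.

By date of promotion to current rank (earlier first): Pereira, Quinn, Nakamura, Fontaine, Harlow, Andersen and Nguyen (each 27 Sep 2003).
Among Pereira, Quinn, Nakamura, Fontaine, Harlow, Andersen and Nguyen, by date of academy graduation (later first): Pereira, Quinn, Nakamura and Fontaine (2008-12-14) before Harlow and Andersen (2005-08-15) before Nguyen (2004-11-16).
Among Pereira, Quinn, Nakamura and Fontaine, by badge number (higher first): Pereira and Quinn (627) before Nakamura and Fontaine (227).
Pereira and Quinn are each Engineer, so the next rule applies.
Among Pereira and Quinn, alphabetically by surname: Pereira before Quinn.
Among Nakamura and Fontaine, by rank: Nakamura (Captain) before Fontaine (Engineer).
Harlow and Andersen both have badge number 454, so the next rule applies.
Among Harlow and Andersen, by rank: Harlow (Lieutenant) before Andersen (Engineer).
Order: Pereira, Quinn, Nakamura, Fontaine, Harlow, Andersen, Nguyen. So position 4.

4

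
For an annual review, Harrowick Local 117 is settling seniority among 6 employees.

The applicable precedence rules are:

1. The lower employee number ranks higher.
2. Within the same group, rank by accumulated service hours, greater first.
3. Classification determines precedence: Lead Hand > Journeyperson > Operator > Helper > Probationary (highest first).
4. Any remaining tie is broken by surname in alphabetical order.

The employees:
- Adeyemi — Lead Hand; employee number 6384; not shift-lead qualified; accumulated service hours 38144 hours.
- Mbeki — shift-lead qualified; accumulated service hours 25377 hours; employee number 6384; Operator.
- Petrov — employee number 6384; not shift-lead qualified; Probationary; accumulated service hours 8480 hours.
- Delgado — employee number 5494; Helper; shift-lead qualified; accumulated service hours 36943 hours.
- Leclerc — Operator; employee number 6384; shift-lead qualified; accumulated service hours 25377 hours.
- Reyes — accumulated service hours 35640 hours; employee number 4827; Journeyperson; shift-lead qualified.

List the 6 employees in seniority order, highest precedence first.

By employee number (lower first): Reyes (4827); then Delgado (5494); then Adeyemi, Leclerc, Mbeki and Petrov (each 6384).
Among Adeyemi, Leclerc, Mbeki and Petrov, by accumulated service hours (higher first): Adeyemi (38144 hours) before Leclerc and Mbeki (25377 hours) before Petrov (8480 hours).
Leclerc and Mbeki are each Operator, so the next rule applies.
Among Leclerc and Mbeki, alphabetically by surname: Leclerc before Mbeki.
Full order: Reyes, Delgado, Adeyemi, Leclerc, Mbeki, Petrov.

Reyes, Delgado, Adeyemi, Leclerc, Mbeki, Petrov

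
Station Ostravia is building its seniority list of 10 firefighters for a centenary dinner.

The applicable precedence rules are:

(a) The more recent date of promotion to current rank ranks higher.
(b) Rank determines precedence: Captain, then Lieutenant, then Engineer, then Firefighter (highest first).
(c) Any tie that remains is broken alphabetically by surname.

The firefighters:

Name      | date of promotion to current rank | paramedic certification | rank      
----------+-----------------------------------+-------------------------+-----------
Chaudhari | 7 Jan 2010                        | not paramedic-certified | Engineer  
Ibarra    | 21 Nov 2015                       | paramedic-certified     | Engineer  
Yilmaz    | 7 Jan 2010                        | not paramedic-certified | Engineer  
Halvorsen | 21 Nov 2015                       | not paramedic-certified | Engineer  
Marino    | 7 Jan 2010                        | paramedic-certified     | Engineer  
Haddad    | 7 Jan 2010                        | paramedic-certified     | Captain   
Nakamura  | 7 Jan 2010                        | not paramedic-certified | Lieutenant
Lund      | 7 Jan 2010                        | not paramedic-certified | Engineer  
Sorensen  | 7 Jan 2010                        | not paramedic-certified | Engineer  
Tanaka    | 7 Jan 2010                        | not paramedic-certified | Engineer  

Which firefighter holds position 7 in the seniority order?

By date of promotion to current rank (later first): Halvorsen and Ibarra (both 21 Nov 2015); then Haddad, Nakamura, Chaudhari, Lund, Marino, Sorensen, Tanaka and Yilmaz (each 7 Jan 2010).
Halvorsen and Ibarra are each Engineer, so the next rule applies.
Among Halvorsen and Ibarra, alphabetically by surname: Halvorsen before Ibarra.
Among Haddad, Nakamura, Chaudhari, Lund, Marino, Sorensen, Tanaka and Yilmaz, by rank: Haddad (Captain) before Nakamura (Lieutenant) before Chaudhari, Lund, Marino, Sorensen, Tanaka and Yilmaz (Engineer).
Among Chaudhari, Lund, Marino, Sorensen, Tanaka and Yilmaz, alphabetically by surname: Chaudhari before Lund before Marino before Sorensen before Tanaka before Yilmaz.
Order: Halvorsen, Ibarra, Haddad, Nakamura, Chaudhari, Lund, Marino, Sorensen, Tanaka, Yilmaz.

Marino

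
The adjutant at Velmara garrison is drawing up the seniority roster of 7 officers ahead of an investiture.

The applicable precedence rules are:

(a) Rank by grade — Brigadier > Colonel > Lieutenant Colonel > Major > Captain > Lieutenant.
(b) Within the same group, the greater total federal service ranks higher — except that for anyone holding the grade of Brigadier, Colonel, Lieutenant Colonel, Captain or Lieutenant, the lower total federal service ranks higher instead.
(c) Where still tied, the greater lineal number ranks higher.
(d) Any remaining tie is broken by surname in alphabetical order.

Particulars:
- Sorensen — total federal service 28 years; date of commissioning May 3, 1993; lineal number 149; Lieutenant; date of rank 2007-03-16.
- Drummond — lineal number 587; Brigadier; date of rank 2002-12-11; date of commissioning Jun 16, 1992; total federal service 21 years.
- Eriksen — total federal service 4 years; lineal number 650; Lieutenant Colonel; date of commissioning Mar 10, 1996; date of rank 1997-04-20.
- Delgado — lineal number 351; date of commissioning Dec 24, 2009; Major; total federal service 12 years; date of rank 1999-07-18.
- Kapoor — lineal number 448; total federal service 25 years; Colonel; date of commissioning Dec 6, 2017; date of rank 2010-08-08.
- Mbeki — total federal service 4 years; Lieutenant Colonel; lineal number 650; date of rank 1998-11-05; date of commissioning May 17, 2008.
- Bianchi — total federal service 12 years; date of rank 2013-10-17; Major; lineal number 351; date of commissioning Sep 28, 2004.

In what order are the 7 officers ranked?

By grade: Drummond (Brigadier); then Kapoor (Colonel); then Eriksen and Mbeki (Lieutenant Colonel); then Bianchi and Delgado (Major); then Sorensen (Lieutenant).
Eriksen and Mbeki both have total federal service 4 years, so the next rule applies.
Eriksen and Mbeki both have lineal number 650, so the next rule applies.
Among Eriksen and Mbeki, alphabetically by surname: Eriksen before Mbeki.
Bianchi and Delgado both have total federal service 12 years, so the next rule applies.
Bianchi and Delgado both have lineal number 351, so the next rule applies.
Among Bianchi and Delgado, alphabetically by surname: Bianchi before Delgado.
Full order: Drummond, Kapoor, Eriksen, Mbeki, Bianchi, Delgado, Sorensen.

Drummond, Kapoor, Eriksen, Mbeki, Bianchi, Delgado, Sorensen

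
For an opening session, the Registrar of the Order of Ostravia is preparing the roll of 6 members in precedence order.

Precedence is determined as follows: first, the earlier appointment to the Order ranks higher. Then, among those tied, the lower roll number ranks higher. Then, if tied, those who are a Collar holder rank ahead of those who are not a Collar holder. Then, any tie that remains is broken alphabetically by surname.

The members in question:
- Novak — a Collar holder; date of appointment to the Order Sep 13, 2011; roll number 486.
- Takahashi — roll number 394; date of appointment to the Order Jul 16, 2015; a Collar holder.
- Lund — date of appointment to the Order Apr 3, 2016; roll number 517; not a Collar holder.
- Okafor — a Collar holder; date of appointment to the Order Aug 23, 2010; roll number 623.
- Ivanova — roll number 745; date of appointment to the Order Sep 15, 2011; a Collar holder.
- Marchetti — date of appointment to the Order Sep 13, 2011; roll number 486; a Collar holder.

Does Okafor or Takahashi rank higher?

By date of appointment to the Order (earlier first): Okafor (Aug 23, 2010); then Marchetti and Novak (both Sep 13, 2011); then Ivanova (Sep 15, 2011); then Takahashi (Jul 16, 2015); then Lund (Apr 3, 2016).
Marchetti and Novak both have roll number 486, so the next rule applies.
Marchetti and Novak are each a Collar holder, so the next rule applies.
Among Marchetti and Novak, alphabetically by surname: Marchetti before Novak.
So Okafor takes precedence.

Okafor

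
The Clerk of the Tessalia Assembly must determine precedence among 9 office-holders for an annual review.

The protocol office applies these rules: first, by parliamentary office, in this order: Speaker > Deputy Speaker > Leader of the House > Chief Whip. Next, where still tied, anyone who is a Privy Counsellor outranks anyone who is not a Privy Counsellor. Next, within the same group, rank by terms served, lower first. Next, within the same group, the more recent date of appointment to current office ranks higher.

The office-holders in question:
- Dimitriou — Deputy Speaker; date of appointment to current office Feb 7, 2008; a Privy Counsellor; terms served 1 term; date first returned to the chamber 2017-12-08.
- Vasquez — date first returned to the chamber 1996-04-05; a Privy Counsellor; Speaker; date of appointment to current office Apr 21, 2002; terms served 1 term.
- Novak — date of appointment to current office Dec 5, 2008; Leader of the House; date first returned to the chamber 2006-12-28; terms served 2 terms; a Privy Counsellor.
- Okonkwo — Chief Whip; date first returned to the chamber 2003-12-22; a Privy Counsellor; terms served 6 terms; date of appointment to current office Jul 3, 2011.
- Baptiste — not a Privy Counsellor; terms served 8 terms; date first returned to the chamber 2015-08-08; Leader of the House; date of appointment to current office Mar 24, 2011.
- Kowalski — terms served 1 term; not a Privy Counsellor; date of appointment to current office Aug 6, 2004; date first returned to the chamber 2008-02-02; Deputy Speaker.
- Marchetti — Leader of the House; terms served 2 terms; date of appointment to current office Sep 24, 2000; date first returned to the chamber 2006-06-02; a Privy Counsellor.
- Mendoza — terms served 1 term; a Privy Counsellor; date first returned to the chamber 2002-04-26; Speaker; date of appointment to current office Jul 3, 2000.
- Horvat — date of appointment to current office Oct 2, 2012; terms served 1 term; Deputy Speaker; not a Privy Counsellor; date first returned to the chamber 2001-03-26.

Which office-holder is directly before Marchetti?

By parliamentary office: Vasquez and Mendoza (Speaker); then Dimitriou, Horvat and Kowalski (Deputy Speaker); then Novak, Marchetti and Baptiste (Leader of the House); then Okonkwo (Chief Whip).
Vasquez and Mendoza are each a Privy Counsellor, so the next rule applies.
Vasquez and Mendoza both have terms served 1 term, so the next rule applies.
Among Vasquez and Mendoza, by date of appointment to current office (later first): Vasquez (Apr 21, 2002) before Mendoza (Jul 3, 2000).
Among Dimitriou, Horvat and Kowalski, a Privy Counsellor before not a Privy Counsellor: Dimitriou (a Privy Counsellor) before Horvat and Kowalski (not a Privy Counsellor).
Horvat and Kowalski both have terms served 1 term, so the next rule applies.
Among Horvat and Kowalski, by date of appointment to current office (later first): Horvat (Oct 2, 2012) before Kowalski (Aug 6, 2004).
Among Novak, Marchetti and Baptiste, a Privy Counsellor before not a Privy Counsellor: Novak and Marchetti (a Privy Counsellor) before Baptiste (not a Privy Counsellor).
Novak and Marchetti both have terms served 2 terms, so the next rule applies.
Among Novak and Marchetti, by date of appointment to current office (later first): Novak (Dec 5, 2008) before Marchetti (Sep 24, 2000).
Order: Vasquez, Mendoza, Dimitriou, Horvat, Kowalski, Novak, Marchetti, Baptiste, Okonkwo.

Novak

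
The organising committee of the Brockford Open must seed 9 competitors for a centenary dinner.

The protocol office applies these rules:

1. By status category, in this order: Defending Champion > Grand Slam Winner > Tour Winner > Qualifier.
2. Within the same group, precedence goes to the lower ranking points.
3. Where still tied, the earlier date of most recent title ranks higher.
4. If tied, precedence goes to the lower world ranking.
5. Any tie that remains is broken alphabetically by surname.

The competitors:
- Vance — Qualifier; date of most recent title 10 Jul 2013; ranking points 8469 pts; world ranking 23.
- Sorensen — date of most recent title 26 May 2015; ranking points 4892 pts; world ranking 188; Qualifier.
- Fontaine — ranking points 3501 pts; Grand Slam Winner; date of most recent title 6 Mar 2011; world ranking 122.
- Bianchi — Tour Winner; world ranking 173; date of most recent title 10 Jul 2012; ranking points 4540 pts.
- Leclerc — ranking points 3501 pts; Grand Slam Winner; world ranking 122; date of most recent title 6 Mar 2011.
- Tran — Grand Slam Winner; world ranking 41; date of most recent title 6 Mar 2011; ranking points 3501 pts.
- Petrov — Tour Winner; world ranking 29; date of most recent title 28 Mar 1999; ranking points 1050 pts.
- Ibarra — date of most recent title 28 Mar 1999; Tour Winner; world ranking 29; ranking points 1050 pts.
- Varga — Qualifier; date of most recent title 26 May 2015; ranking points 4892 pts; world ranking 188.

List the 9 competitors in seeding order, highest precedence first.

Tran, Fontaine, Leclerc, Ibarra, Petrov, Bianchi, Sorensen, Varga, Vance

By status category: Tran, Fontaine and Leclerc (Grand Slam Winner); then Ibarra, Petrov and Bianchi (Tour Winner); then Sorensen, Varga and Vance (Qualifier).
Tran, Fontaine and Leclerc all have ranking points 3501 pts, so the next rule applies.
Tran, Fontaine and Leclerc all have date of most recent title 6 Mar 2011, so the next rule applies.
Among Tran, Fontaine and Leclerc, by world ranking (lower first): Tran (41) before Fontaine and Leclerc (122).
Among Fontaine and Leclerc, alphabetically by surname: Fontaine before Leclerc.
Among Ibarra, Petrov and Bianchi, by ranking points (lower first): Ibarra and Petrov (1050 pts) before Bianchi (4540 pts).
Ibarra and Petrov both have date of most recent title 28 Mar 1999, so the next rule applies.
Ibarra and Petrov both have world ranking 29, so the next rule applies.
Among Ibarra and Petrov, alphabetically by surname: Ibarra before Petrov.
Among Sorensen, Varga and Vance, by ranking points (lower first): Sorensen and Varga (4892 pts) before Vance (8469 pts).
Sorensen and Varga both have date of most recent title 26 May 2015, so the next rule applies.
Sorensen and Varga both have world ranking 188, so the next rule applies.
Among Sorensen and Varga, alphabetically by surname: Sorensen before Varga.
Full order: Tran, Fontaine, Leclerc, Ibarra, Petrov, Bianchi, Sorensen, Varga, Vance.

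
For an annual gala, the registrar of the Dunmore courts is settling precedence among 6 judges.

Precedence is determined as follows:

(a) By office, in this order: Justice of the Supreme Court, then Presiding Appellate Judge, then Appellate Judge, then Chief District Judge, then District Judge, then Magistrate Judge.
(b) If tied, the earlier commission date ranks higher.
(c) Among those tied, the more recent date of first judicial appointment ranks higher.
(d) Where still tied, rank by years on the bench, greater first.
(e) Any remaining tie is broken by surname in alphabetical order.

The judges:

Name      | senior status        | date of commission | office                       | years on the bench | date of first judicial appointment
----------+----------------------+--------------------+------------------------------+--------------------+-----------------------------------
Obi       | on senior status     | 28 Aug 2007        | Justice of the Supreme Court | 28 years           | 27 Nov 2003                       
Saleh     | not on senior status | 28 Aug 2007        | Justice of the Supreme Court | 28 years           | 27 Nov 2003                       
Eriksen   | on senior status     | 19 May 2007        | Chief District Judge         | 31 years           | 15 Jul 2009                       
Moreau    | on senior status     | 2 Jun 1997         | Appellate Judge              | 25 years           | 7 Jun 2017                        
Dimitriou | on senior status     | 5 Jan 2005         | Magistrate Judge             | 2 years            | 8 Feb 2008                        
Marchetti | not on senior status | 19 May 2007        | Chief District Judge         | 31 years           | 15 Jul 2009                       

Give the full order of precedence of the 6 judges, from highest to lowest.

By office: Obi and Saleh (Justice of the Supreme Court); then Moreau (Appellate Judge); then Eriksen and Marchetti (Chief District Judge); then Dimitriou (Magistrate Judge).
Obi and Saleh both have date of commission 28 Aug 2007, so the next rule applies.
Obi and Saleh both have date of first judicial appointment 27 Nov 2003, so the next rule applies.
Obi and Saleh both have years on the bench 28 years, so the next rule applies.
Among Obi and Saleh, alphabetically by surname: Obi before Saleh.
Eriksen and Marchetti both have date of commission 19 May 2007, so the next rule applies.
Eriksen and Marchetti both have date of first judicial appointment 15 Jul 2009, so the next rule applies.
Eriksen and Marchetti both have years on the bench 31 years, so the next rule applies.
Among Eriksen and Marchetti, alphabetically by surname: Eriksen before Marchetti.
Full order: Obi, Saleh, Moreau, Eriksen, Marchetti, Dimitriou.

Obi, Saleh, Moreau, Eriksen, Marchetti, Dimitriou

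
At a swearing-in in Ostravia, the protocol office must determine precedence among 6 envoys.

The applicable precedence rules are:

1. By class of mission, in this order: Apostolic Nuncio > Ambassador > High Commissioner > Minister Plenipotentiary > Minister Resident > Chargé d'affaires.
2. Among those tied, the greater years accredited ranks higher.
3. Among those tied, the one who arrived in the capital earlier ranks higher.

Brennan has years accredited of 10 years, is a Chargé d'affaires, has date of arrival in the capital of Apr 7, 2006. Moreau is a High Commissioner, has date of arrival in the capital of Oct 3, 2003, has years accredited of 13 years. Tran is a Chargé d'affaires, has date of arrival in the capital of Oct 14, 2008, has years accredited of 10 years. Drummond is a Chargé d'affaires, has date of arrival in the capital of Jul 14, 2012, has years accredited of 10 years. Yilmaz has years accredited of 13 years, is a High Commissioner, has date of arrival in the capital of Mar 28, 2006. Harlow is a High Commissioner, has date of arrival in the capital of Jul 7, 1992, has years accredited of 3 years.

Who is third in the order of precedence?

Harlow

By class of mission: Moreau, Yilmaz and Harlow (High Commissioner); then Brennan, Tran and Drummond (Chargé d'affaires).
Among Moreau, Yilmaz and Harlow, by years accredited (higher first): Moreau and Yilmaz (13 years) before Harlow (3 years).
Among Moreau and Yilmaz, by date of arrival in the capital (earlier first): Moreau (Oct 3, 2003) before Yilmaz (Mar 28, 2006).
Brennan, Tran and Drummond all have years accredited 10 years, so the next rule applies.
Among Brennan, Tran and Drummond, by date of arrival in the capital (earlier first): Brennan (Apr 7, 2006) before Tran (Oct 14, 2008) before Drummond (Jul 14, 2012).
Order: Moreau, Yilmaz, Harlow, Brennan, Tran, Drummond.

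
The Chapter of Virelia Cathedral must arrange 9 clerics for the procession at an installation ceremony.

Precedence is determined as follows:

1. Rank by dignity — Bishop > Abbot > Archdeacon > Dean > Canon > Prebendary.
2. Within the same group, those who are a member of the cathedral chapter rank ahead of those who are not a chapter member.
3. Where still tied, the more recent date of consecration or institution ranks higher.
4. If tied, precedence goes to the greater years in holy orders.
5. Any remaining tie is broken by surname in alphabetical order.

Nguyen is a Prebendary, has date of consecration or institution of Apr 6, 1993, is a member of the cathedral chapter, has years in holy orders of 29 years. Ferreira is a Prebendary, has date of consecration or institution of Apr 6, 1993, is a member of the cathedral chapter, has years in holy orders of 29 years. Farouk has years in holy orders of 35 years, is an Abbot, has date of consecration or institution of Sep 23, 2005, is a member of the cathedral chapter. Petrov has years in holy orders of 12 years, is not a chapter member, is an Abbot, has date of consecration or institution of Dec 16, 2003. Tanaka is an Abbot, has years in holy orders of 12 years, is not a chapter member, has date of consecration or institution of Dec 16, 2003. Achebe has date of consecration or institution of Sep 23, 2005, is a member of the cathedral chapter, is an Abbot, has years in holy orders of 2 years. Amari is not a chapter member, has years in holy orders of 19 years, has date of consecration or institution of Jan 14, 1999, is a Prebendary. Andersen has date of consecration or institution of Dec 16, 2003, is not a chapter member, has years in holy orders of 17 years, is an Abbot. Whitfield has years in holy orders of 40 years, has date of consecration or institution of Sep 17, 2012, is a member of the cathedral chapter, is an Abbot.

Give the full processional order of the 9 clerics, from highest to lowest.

By dignity: Whitfield, Farouk, Achebe, Andersen, Petrov and Tanaka (Abbot); then Ferreira, Nguyen and Amari (Prebendary).
Among Whitfield, Farouk, Achebe, Andersen, Petrov and Tanaka, a member of the cathedral chapter before not a chapter member: Whitfield, Farouk and Achebe (a member of the cathedral chapter) before Andersen, Petrov and Tanaka (not a chapter member).
Among Whitfield, Farouk and Achebe, by date of consecration or institution (later first): Whitfield (Sep 17, 2012) before Farouk and Achebe (Sep 23, 2005).
Among Farouk and Achebe, by years in holy orders (higher first): Farouk (35 years) before Achebe (2 years).
Andersen, Petrov and Tanaka all have date of consecration or institution Dec 16, 2003, so the next rule applies.
Among Andersen, Petrov and Tanaka, by years in holy orders (higher first): Andersen (17 years) before Petrov and Tanaka (12 years).
Among Petrov and Tanaka, alphabetically by surname: Petrov before Tanaka.
Among Ferreira, Nguyen and Amari, a member of the cathedral chapter before not a chapter member: Ferreira and Nguyen (a member of the cathedral chapter) before Amari (not a chapter member).
Ferreira and Nguyen both have date of consecration or institution Apr 6, 1993, so the next rule applies.
Ferreira and Nguyen both have years in holy orders 29 years, so the next rule applies.
Among Ferreira and Nguyen, alphabetically by surname: Ferreira before Nguyen.
Full order: Whitfield, Farouk, Achebe, Andersen, Petrov, Tanaka, Ferreira, Nguyen, Amari.

Whitfield, Farouk, Achebe, Andersen, Petrov, Tanaka, Ferreira, Nguyen, Amari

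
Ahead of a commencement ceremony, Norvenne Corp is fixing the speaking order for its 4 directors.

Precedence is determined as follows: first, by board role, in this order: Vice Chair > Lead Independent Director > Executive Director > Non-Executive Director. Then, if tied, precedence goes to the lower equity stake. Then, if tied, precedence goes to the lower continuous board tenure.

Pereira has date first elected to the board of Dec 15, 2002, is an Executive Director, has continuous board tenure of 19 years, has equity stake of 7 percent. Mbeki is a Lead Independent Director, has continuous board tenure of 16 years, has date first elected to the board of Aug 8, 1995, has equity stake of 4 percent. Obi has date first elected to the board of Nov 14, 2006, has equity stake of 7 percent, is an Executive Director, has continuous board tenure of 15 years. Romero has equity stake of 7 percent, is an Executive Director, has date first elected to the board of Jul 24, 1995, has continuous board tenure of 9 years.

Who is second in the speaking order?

By board role: Mbeki (Lead Independent Director); then Romero, Obi and Pereira (Executive Director).
Romero, Obi and Pereira all have equity stake 7 percent, so the next rule applies.
Among Romero, Obi and Pereira, by continuous board tenure (lower first): Romero (9 years) before Obi (15 years) before Pereira (19 years).
Order: Mbeki, Romero, Obi, Pereira.

Romero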